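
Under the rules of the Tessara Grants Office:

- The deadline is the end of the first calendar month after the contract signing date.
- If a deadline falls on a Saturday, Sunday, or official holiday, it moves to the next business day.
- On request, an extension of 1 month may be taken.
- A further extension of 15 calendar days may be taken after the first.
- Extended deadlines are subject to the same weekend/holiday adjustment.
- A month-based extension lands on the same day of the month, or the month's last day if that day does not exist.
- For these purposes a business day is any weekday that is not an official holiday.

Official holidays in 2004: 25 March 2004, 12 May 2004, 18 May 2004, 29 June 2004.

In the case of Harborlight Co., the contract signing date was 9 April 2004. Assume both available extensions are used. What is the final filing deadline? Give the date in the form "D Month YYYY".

The first month after 9 April 2004 is May 2004, whose last day is 31 May 2004.
31 May 2004 (Monday) is already a business day.
Add 1 month to 31 May 2004: 30 June 2004 (day 31 does not exist in June, so the month's last day is used).
30 June 2004 is a Wednesday and not a listed holiday, so it stands.
The 15-calendar-day extension moves the deadline from 30 June 2004 to 15 July 2004.
15 July 2004 falls on a Thursday, which is a business day, so no adjustment is needed.
Final deadline: 15 July 2004.

15 July 2004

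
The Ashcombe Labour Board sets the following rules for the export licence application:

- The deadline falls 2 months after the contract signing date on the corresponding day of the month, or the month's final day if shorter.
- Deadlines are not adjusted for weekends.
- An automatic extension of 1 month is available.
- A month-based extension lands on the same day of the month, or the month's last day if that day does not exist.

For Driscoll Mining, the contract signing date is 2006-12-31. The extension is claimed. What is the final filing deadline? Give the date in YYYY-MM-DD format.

2007-03-28

Moving 2 months forward from 2006-12-31 on the corresponding day gives 2007-02-28 (day 31 does not exist in February, so the month's last day is used).
2007-02-28 is a Wednesday; no weekend or holiday adjustment applies.
Applying the 1 month extension: 1 month after 2007-02-28 is 2007-03-28.
2007-03-28 is a Wednesday; no weekend or holiday adjustment applies.
Deadline: 2007-03-28.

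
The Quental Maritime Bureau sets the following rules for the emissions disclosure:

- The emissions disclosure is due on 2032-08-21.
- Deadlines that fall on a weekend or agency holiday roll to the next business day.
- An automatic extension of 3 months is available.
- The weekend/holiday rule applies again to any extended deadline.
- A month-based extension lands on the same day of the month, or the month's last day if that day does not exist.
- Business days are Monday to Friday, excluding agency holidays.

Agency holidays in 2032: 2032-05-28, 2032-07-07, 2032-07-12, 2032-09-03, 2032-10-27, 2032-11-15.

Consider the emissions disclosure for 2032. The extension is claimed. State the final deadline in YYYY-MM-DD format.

The stated deadline is 2032-08-21.
2032-08-21 is a Saturday, so it moves to the next business day, 2032-08-23 (Monday).
Applying the 3 months extension: 3 months after 2032-08-23 is 2032-11-23.
2032-11-23 (Tuesday) is already a business day.
So the filing is due 2032-11-23.

2032-11-23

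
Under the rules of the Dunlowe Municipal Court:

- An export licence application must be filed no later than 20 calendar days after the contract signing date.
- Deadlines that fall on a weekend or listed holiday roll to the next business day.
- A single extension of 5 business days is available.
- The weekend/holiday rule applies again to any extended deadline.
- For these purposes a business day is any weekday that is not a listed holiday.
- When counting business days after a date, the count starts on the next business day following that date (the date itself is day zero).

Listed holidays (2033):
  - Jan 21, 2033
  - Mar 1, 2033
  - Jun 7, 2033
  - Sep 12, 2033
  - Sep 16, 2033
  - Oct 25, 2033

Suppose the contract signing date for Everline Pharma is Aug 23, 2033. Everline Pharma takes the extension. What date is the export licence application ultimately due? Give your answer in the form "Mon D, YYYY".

Sep 21, 2033

From Aug 23, 2033, 20 calendar days later is Sep 12, 2033.
Sep 12, 2033 falls on a listed holiday. Rolling to the next business day gives Sep 13, 2033, a Tuesday.
Applying the 5-business-day extension: 5 business days after Sep 13, 2033 is Sep 21, 2033.
Sep 21, 2033 falls on a Wednesday, which is a business day, so no adjustment is needed.
Final deadline: Sep 21, 2033.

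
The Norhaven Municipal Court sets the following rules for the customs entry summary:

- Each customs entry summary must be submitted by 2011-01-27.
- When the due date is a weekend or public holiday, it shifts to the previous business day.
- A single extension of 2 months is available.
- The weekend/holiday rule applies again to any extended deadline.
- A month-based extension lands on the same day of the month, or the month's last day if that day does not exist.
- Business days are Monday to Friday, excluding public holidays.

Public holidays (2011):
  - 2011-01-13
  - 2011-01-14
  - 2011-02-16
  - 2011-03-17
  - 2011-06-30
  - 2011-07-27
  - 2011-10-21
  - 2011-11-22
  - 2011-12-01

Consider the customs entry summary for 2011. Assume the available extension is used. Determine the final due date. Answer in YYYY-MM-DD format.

2011-03-25

The stated deadline is 2011-01-27.
Since 2011-01-27 is a Thursday and not a holiday, the date is unchanged.
The 2 months extension carries 2011-01-27 to 2011-03-27.
2011-03-27 falls on a Sunday. Rolling to the preceding business day gives 2011-03-25, a Friday.
So the filing is due 2011-03-25.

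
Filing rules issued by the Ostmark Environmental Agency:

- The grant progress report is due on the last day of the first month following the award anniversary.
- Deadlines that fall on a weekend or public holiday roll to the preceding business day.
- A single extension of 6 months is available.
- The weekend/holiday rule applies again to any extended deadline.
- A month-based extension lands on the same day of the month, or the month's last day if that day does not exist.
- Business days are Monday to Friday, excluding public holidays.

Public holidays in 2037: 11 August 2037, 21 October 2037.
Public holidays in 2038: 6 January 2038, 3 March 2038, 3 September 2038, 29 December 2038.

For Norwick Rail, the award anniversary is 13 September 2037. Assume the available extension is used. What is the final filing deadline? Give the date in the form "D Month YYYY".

30 April 2038

1 month after 13 September 2037 falls in October 2037; the last day of that month is 31 October 2037.
31 October 2037 is a Saturday; the preceding business day is 30 October 2037 (Friday).
Add 6 months to 30 October 2037: 30 April 2038.
Since 30 April 2038 is a Friday and not a holiday, the date is unchanged.
Final deadline: 30 April 2038.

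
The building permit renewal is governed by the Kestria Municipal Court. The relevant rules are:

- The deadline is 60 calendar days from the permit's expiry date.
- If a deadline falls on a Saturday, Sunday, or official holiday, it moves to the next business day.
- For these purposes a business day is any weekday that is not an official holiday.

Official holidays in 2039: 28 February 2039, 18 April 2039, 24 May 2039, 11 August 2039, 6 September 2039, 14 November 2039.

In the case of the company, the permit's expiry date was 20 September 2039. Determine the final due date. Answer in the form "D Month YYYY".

21 November 2039

Trigger date 20 September 2039 + 60 calendar days = 19 November 2039.
19 November 2039 falls on a Saturday. Rolling to the next business day gives 21 November 2039, a Monday.
Deadline: 21 November 2039.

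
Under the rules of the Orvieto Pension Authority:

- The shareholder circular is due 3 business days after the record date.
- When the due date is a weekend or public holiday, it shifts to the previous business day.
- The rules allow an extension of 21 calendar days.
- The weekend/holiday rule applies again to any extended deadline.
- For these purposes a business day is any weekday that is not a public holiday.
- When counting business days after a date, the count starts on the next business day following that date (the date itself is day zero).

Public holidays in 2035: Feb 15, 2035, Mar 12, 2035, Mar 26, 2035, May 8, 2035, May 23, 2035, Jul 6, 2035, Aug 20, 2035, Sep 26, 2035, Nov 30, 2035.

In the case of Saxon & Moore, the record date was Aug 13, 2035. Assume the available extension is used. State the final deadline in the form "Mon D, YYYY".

Sep 6, 2035

3 business days after Aug 13, 2035, excluding weekends and holidays, is Aug 16, 2035.
Aug 16, 2035 falls on a Thursday, which is a business day, so no adjustment is needed.
With the 21-day extension, Aug 16, 2035 becomes Sep 6, 2035.
Sep 6, 2035 is a Thursday and not a listed holiday, so it stands.
So the filing is due Sep 6, 2035.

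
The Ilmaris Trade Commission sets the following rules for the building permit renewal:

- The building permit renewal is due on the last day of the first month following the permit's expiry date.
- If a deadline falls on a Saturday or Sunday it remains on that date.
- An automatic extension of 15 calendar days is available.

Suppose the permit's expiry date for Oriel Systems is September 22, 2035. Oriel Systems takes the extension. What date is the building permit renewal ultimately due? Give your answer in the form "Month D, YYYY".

The first month after September 22, 2035 is October 2035, whose last day is October 31, 2035.
October 31, 2035 is a Wednesday; no weekend or holiday adjustment applies.
The 15-calendar-day extension moves the deadline from October 31, 2035 to November 15, 2035.
No adjustment is made for weekends or holidays, so November 15, 2035 stands.
Deadline: November 15, 2035.

November 15, 2035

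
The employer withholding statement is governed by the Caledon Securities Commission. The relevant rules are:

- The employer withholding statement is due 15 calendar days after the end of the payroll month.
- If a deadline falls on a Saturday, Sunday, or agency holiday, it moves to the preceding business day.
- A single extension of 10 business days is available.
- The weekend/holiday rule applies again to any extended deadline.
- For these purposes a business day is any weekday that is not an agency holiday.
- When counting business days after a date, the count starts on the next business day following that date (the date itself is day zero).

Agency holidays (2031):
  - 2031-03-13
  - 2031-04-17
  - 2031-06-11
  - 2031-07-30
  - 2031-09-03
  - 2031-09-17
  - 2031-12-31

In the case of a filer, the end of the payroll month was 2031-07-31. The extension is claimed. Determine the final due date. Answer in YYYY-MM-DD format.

Adding 15 calendar days to 2031-07-31 gives 2031-08-15.
2031-08-15 (Friday) is already a business day.
Counting 10 further business days from 2031-08-15 reaches 2031-08-29.
2031-08-29 falls on a Friday, which is a business day, so no adjustment is needed.
The final due date is 2031-08-29.

2031-08-29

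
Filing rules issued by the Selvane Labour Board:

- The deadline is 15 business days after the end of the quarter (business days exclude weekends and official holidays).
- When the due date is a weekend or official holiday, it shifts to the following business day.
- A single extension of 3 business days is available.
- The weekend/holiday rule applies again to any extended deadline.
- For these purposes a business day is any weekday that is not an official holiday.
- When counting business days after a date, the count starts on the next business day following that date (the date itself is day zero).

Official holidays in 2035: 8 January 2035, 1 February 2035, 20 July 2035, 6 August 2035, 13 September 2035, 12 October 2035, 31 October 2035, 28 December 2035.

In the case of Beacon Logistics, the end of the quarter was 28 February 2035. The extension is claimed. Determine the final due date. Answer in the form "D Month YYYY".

26 March 2035

Counting 15 business days after 28 February 2035 (skipping weekends and listed holidays) reaches 21 March 2035.
21 March 2035 is a Wednesday and not a listed holiday, so it stands.
Counting 3 further business days from 21 March 2035 reaches 26 March 2035.
26 March 2035 falls on a Monday, which is a business day, so no adjustment is needed.
The final due date is 26 March 2035.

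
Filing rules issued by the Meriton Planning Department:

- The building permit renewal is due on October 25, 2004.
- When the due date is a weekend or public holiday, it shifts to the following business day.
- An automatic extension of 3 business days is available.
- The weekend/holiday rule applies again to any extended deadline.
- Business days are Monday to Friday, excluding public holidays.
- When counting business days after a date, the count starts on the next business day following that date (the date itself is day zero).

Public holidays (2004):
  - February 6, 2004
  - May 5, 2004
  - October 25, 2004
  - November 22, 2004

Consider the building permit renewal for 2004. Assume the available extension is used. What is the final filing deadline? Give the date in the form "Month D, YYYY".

October 29, 2004

The stated deadline is October 25, 2004.
October 25, 2004 is a listed holiday; the next business day is October 26, 2004 (Tuesday).
The 3-business-day extension runs from October 26, 2004 to October 29, 2004.
October 29, 2004 is a Friday and not a listed holiday, so it stands.
Final deadline: October 29, 2004.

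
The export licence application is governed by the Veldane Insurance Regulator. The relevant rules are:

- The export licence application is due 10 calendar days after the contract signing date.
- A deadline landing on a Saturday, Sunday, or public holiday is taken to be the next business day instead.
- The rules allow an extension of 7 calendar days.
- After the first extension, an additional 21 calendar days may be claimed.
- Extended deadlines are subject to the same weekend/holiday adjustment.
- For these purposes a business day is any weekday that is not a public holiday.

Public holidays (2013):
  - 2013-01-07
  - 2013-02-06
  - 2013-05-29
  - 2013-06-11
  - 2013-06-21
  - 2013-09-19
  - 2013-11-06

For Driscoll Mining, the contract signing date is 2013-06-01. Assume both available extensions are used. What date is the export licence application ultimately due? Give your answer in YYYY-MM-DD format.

2013-07-10

10 calendar days after 2013-06-01 is 2013-06-11.
2013-06-11 is a listed holiday; the next business day is 2013-06-12 (Wednesday).
The 7-calendar-day extension moves the deadline from 2013-06-12 to 2013-06-19.
2013-06-19 (Wednesday) is already a business day.
With the 21-day extension, 2013-06-19 becomes 2013-07-10.
Since 2013-07-10 is a Wednesday and not a holiday, the date is unchanged.
Deadline: 2013-07-10.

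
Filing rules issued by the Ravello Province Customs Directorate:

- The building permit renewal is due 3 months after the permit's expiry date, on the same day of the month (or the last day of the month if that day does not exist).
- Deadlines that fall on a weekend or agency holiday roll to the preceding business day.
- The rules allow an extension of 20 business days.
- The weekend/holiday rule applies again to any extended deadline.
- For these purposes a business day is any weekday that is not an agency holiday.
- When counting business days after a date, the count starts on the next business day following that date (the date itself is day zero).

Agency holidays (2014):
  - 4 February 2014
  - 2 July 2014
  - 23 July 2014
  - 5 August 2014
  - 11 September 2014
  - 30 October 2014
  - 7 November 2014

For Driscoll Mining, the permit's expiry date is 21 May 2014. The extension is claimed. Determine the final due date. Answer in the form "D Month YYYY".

3 months from 21 May 2014 is 21 August 2014.
Since 21 August 2014 is a Thursday and not a holiday, the date is unchanged.
The 20-business-day extension runs from 21 August 2014 to 19 September 2014.
19 September 2014 (Friday) is already a business day.
Deadline: 19 September 2014.

19 September 2014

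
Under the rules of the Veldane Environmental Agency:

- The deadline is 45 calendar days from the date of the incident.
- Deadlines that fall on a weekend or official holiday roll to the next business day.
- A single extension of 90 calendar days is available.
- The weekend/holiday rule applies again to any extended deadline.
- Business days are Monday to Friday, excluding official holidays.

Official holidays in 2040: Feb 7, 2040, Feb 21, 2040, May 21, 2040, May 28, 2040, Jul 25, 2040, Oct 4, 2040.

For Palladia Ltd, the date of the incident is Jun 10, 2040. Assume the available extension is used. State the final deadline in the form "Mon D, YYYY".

Oct 24, 2040

45 calendar days after Jun 10, 2040 is Jul 25, 2040.
Jul 25, 2040 falls on a listed holiday. Rolling to the next business day gives Jul 26, 2040, a Thursday.
With the 90-day extension, Jul 26, 2040 becomes Oct 24, 2040.
Since Oct 24, 2040 is a Wednesday and not a holiday, the date is unchanged.
Deadline: Oct 24, 2040.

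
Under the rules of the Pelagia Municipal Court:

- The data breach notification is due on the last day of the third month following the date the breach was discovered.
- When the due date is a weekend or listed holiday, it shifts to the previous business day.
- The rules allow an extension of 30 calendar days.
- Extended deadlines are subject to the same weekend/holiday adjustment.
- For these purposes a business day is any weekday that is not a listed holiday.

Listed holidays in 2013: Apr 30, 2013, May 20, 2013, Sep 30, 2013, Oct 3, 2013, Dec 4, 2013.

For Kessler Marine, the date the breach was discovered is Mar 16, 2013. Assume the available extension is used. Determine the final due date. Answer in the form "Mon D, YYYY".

Jul 26, 2013

The third month after Mar 16, 2013 is June 2013, whose last day is Jun 30, 2013.
Jun 30, 2013 falls on a Sunday. Rolling to the preceding business day gives Jun 28, 2013, a Friday.
With the 30-day extension, Jun 28, 2013 becomes Jul 28, 2013.
Because Jul 28, 2013 is a Sunday, the deadline becomes Jul 26, 2013 (Friday).
The final due date is Jul 26, 2013.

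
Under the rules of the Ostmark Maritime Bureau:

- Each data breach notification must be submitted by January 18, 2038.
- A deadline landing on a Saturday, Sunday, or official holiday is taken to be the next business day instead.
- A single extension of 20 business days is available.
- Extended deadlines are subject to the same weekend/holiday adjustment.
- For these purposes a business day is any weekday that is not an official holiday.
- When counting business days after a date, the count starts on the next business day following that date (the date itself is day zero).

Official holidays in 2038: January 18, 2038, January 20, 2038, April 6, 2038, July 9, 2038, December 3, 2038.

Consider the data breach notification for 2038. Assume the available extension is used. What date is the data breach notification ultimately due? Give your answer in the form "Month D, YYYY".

February 17, 2038

Start from the fixed due date, January 18, 2038.
Because January 18, 2038 is a listed holiday, the deadline becomes January 19, 2038 (Tuesday).
The 20-business-day extension runs from January 19, 2038 to February 17, 2038.
February 17, 2038 (Wednesday) is already a business day.
Final deadline: February 17, 2038.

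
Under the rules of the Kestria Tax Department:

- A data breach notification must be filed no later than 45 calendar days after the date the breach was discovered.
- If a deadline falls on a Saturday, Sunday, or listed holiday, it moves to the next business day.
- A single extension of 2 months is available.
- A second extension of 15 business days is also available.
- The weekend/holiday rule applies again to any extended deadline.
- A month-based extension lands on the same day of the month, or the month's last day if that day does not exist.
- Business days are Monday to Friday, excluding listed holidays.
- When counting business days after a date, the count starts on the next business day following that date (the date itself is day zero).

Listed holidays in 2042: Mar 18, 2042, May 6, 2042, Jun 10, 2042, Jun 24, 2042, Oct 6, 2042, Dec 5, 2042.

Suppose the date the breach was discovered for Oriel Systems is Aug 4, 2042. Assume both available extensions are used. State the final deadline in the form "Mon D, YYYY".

Dec 10, 2042

From Aug 4, 2042, 45 calendar days later is Sep 18, 2042.
Since Sep 18, 2042 is a Thursday and not a holiday, the date is unchanged.
The 2 months extension carries Sep 18, 2042 to Nov 18, 2042.
Since Nov 18, 2042 is a Tuesday and not a holiday, the date is unchanged.
Counting 15 further business days from Nov 18, 2042 reaches Dec 10, 2042.
Dec 10, 2042 (Wednesday) is already a business day.
Deadline: Dec 10, 2042.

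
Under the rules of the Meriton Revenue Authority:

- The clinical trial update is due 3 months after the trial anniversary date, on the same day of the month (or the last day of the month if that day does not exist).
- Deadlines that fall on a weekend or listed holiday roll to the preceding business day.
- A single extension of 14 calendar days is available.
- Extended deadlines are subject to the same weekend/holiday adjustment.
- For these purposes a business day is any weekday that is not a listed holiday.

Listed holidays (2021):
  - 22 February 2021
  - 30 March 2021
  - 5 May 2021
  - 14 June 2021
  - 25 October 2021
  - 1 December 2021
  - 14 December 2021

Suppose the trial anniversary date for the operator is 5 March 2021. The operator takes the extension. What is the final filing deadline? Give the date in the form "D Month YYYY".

3 months from 5 March 2021 is 5 June 2021.
5 June 2021 falls on a Saturday. Rolling to the preceding business day gives 4 June 2021, a Friday.
The 14-calendar-day extension moves the deadline from 4 June 2021 to 18 June 2021.
18 June 2021 is a Friday and not a listed holiday, so it stands.
Deadline: 18 June 2021.

18 June 2021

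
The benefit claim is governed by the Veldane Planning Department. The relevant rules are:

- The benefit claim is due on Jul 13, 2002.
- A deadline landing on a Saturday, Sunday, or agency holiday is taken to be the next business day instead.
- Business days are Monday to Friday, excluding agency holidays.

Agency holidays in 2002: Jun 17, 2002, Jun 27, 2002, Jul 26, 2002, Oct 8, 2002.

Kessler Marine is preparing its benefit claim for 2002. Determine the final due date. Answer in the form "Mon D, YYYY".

Jul 15, 2002

The stated deadline is Jul 13, 2002.
Jul 13, 2002 is a Saturday, so it moves to the next business day, Jul 15, 2002 (Monday).
The final due date is Jul 15, 2002.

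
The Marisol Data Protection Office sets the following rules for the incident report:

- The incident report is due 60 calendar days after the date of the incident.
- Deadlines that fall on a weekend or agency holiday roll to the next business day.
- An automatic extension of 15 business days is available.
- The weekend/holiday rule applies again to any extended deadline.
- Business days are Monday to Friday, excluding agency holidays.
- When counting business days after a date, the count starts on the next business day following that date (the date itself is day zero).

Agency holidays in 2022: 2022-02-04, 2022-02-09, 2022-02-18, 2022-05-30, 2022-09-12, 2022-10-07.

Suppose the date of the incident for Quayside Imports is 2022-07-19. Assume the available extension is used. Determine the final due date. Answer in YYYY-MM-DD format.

2022-10-11

From 2022-07-19, 60 calendar days later is 2022-09-17.
Because 2022-09-17 is a Saturday, the deadline becomes 2022-09-19 (Monday).
Counting 15 further business days from 2022-09-19 reaches 2022-10-11.
Since 2022-10-11 is a Tuesday and not a holiday, the date is unchanged.
So the filing is due 2022-10-11.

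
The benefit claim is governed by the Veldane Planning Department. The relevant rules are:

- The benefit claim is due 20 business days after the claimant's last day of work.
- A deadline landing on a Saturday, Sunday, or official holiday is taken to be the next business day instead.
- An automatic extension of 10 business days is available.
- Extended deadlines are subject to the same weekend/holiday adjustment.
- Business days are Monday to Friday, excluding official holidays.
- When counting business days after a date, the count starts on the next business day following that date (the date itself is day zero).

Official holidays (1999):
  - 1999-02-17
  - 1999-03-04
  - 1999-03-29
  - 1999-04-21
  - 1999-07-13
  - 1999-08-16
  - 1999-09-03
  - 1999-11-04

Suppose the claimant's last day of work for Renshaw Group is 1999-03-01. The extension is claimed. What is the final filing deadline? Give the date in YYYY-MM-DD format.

1999-04-14

Starting the day after 1999-03-01 and counting 20 business days lands on 1999-03-31.
1999-03-31 falls on a Wednesday, which is a business day, so no adjustment is needed.
Counting 10 further business days from 1999-03-31 reaches 1999-04-14.
1999-04-14 is a Wednesday and not a listed holiday, so it stands.
Final deadline: 1999-04-14.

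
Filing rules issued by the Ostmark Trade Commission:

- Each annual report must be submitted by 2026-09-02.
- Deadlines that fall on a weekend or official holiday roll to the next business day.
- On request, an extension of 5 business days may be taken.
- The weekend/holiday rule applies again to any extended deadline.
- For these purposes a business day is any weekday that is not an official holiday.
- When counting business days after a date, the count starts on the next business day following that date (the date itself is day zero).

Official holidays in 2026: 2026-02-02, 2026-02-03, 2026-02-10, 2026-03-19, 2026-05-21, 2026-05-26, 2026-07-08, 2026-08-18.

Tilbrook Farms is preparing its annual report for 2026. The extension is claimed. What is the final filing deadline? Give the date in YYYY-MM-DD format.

Start from the fixed due date, 2026-09-02.
2026-09-02 is a Wednesday and not a listed holiday, so it stands.
The 5-business-day extension runs from 2026-09-02 to 2026-09-09.
Since 2026-09-09 is a Wednesday and not a holiday, the date is unchanged.
Final deadline: 2026-09-09.

2026-09-09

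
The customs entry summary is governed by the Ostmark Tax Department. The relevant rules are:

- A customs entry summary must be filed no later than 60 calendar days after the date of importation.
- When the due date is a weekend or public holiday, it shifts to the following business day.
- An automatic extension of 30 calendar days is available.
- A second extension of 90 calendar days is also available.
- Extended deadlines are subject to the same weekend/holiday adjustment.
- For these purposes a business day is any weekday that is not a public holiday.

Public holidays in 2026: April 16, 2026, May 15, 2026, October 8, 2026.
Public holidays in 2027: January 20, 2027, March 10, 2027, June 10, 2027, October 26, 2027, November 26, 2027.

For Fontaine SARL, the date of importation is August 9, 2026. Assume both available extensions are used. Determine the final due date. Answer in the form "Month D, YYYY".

February 8, 2027

Trigger date August 9, 2026 + 60 calendar days = October 8, 2026.
October 8, 2026 is a listed holiday, so it moves to the next business day, October 9, 2026 (Friday).
The 30-calendar-day extension moves the deadline from October 9, 2026 to November 8, 2026.
Because November 8, 2026 is a Sunday, the deadline becomes November 9, 2026 (Monday).
Add the 90 calendar-day extension to November 9, 2026: February 7, 2027.
February 7, 2027 is a Sunday, so it moves to the next business day, February 8, 2027 (Monday).
So the filing is due February 8, 2027.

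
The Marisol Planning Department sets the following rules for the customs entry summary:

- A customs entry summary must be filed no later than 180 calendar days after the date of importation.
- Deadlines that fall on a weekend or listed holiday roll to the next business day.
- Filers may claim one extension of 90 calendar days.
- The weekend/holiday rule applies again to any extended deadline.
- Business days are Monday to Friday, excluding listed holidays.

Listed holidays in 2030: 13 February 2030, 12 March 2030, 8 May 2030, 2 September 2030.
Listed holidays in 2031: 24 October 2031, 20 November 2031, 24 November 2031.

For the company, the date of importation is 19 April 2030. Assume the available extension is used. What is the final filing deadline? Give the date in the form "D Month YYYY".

14 January 2031

Trigger date 19 April 2030 + 180 calendar days = 16 October 2030.
16 October 2030 falls on a Wednesday, which is a business day, so no adjustment is needed.
Add the 90 calendar-day extension to 16 October 2030: 14 January 2031.
Since 14 January 2031 is a Tuesday and not a holiday, the date is unchanged.
The final due date is 14 January 2031.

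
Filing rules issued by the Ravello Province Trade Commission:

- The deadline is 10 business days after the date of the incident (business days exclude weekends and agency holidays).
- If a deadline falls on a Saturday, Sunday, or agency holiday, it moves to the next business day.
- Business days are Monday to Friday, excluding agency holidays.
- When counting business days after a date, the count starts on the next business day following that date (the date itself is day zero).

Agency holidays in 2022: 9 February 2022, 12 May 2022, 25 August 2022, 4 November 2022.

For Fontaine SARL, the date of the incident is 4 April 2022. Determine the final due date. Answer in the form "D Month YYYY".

Counting 10 business days after 4 April 2022 (skipping weekends and listed holidays) reaches 18 April 2022.
18 April 2022 (Monday) is already a business day.
Deadline: 18 April 2022.

18 April 2022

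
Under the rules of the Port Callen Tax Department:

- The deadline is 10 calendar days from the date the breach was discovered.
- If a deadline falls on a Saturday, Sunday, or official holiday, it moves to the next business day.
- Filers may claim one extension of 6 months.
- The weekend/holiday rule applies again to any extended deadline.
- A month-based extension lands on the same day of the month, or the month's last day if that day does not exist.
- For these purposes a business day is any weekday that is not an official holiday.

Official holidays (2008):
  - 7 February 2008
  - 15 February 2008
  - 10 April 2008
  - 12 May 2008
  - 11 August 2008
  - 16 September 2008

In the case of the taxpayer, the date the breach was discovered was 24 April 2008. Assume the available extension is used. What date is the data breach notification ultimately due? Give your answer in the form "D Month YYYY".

From 24 April 2008, 10 calendar days later is 4 May 2008.
4 May 2008 is a Sunday; the next business day is 5 May 2008 (Monday).
The 6 months extension carries 5 May 2008 to 5 November 2008.
5 November 2008 is a Wednesday and not a listed holiday, so it stands.
So the filing is due 5 November 2008.

5 November 2008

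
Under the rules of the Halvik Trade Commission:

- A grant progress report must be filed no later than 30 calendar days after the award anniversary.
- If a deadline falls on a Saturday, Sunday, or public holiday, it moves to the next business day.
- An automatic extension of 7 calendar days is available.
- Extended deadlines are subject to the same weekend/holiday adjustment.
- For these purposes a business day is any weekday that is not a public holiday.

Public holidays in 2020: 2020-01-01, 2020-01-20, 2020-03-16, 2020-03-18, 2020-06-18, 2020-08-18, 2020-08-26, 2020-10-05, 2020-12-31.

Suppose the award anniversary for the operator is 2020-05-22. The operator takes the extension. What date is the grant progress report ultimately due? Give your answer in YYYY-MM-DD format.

2020-06-29

Trigger date 2020-05-22 + 30 calendar days = 2020-06-21.
Because 2020-06-21 is a Sunday, the deadline becomes 2020-06-22 (Monday).
The 7-calendar-day extension moves the deadline from 2020-06-22 to 2020-06-29.
2020-06-29 (Monday) is already a business day.
Final deadline: 2020-06-29.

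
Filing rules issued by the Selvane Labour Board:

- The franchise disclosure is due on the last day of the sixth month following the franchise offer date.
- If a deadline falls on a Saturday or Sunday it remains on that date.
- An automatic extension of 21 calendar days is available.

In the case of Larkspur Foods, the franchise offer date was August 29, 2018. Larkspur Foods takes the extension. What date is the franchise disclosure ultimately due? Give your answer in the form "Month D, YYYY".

6 months after August 29, 2018 is February 2019; that month ends on February 28, 2019.
February 28, 2019 is a Thursday; no weekend or holiday adjustment applies.
The 21-calendar-day extension moves the deadline from February 28, 2019 to March 21, 2019.
No adjustment is made for weekends or holidays, so March 21, 2019 stands.
Deadline: March 21, 2019.

March 21, 2019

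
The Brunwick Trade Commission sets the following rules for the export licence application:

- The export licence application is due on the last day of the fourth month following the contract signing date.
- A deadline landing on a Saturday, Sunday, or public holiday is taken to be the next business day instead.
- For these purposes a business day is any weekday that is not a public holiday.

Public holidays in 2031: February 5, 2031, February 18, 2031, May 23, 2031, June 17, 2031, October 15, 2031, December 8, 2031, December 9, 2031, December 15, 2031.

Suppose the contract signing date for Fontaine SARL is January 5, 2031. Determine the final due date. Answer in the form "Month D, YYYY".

June 2, 2031

4 months after January 5, 2031 falls in May 2031; the last day of that month is May 31, 2031.
May 31, 2031 falls on a Saturday. Rolling to the next business day gives June 2, 2031, a Monday.
Deadline: June 2, 2031.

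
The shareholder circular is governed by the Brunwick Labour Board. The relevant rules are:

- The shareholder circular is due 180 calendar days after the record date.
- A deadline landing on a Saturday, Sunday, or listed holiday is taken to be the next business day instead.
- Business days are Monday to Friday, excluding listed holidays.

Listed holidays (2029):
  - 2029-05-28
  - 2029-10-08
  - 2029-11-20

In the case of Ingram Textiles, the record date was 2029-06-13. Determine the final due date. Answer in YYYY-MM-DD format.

2029-12-10

Trigger date 2029-06-13 + 180 calendar days = 2029-12-10.
2029-12-10 is a Monday and not a listed holiday, so it stands.
Deadline: 2029-12-10.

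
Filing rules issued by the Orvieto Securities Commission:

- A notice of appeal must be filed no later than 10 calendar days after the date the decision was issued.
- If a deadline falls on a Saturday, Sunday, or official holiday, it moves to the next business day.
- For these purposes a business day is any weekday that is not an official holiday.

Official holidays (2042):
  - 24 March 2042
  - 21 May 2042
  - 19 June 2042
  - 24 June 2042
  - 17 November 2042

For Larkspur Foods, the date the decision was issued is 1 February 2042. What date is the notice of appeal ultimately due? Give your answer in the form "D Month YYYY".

11 February 2042

Trigger date 1 February 2042 + 10 calendar days = 11 February 2042.
11 February 2042 falls on a Tuesday, which is a business day, so no adjustment is needed.
So the filing is due 11 February 2042.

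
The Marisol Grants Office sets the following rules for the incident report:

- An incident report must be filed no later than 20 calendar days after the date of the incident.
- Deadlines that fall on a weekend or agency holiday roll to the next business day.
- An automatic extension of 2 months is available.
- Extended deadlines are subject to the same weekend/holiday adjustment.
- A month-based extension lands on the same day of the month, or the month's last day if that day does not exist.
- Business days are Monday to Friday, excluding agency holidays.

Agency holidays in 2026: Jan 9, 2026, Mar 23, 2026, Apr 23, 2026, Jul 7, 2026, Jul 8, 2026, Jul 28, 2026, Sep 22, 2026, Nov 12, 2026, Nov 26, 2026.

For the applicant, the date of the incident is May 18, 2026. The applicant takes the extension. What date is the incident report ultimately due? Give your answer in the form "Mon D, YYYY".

Aug 10, 2026

Trigger date May 18, 2026 + 20 calendar days = Jun 7, 2026.
Jun 7, 2026 is a Sunday; the next business day is Jun 8, 2026 (Monday).
Add 2 months to Jun 8, 2026: Aug 8, 2026.
Aug 8, 2026 falls on a Saturday. Rolling to the next business day gives Aug 10, 2026, a Monday.
The final due date is Aug 10, 2026.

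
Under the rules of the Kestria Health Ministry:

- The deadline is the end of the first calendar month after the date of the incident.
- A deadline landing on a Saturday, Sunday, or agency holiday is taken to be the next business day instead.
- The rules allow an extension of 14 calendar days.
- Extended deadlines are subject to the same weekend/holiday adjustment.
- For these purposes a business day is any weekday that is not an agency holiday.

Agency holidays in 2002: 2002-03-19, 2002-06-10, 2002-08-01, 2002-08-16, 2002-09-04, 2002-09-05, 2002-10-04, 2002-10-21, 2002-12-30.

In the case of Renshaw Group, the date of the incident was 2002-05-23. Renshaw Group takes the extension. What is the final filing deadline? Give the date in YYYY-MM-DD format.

2002-07-15

1 month after 2002-05-23 falls in June 2002; the last day of that month is 2002-06-30.
2002-06-30 is a Sunday, so it moves to the next business day, 2002-07-01 (Monday).
With the 14-day extension, 2002-07-01 becomes 2002-07-15.
Since 2002-07-15 is a Monday and not a holiday, the date is unchanged.
The final due date is 2002-07-15.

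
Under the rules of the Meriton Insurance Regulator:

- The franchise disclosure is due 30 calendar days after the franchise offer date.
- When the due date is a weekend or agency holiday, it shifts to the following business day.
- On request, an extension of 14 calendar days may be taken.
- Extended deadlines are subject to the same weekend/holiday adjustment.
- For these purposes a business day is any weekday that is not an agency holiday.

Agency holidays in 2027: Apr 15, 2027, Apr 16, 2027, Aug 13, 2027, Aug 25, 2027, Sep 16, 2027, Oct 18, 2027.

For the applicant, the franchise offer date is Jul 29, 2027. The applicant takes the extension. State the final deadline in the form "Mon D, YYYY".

Sep 13, 2027

Adding 30 calendar days to Jul 29, 2027 gives Aug 28, 2027.
Aug 28, 2027 falls on a Saturday. Rolling to the next business day gives Aug 30, 2027, a Monday.
Applying the 14-calendar-day extension: Aug 30, 2027 + 14 days = Sep 13, 2027.
Sep 13, 2027 is a Monday and not a listed holiday, so it stands.
So the filing is due Sep 13, 2027.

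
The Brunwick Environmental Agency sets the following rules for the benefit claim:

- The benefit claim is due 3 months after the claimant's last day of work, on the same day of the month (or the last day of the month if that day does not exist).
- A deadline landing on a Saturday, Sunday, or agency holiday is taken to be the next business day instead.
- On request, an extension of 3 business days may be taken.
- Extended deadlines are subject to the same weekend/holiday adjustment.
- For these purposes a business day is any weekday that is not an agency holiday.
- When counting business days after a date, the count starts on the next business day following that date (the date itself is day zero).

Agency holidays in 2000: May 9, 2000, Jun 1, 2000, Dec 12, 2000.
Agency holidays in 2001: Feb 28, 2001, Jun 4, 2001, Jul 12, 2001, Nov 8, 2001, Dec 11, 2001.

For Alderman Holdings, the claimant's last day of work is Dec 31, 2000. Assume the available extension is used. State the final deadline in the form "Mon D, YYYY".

3 months from Dec 31, 2000 is Mar 31, 2001.
Mar 31, 2001 falls on a Saturday. Rolling to the next business day gives Apr 2, 2001, a Monday.
Counting 3 further business days from Apr 2, 2001 reaches Apr 5, 2001.
Since Apr 5, 2001 is a Thursday and not a holiday, the date is unchanged.
The final due date is Apr 5, 2001.

Apr 5, 2001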